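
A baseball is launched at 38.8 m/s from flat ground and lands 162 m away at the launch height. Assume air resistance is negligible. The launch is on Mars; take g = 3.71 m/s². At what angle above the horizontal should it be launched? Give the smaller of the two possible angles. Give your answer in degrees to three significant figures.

R = v₀² sin 2θ / g gives sin 2θ = gR/v₀² = 3.71·162/38.8² = 0.3992.
2θ = 23.53° or 180° − 23.53° = 156.5°, so θ = 11.77° or 78.23°.
The smaller angle is 11.77°.

11.8°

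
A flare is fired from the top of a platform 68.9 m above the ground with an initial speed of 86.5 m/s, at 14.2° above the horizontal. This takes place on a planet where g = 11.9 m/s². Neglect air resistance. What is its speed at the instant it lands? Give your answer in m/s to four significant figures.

95.51 m/s

Components: vₓ = 86.50 cos 14.2° = 83.86 m/s, v_y0 = 86.50 sin 14.2° = 21.22 m/s.
Vertical motion (up positive, ground at y = 0): 5.950 t² − (21.22) t − 68.9 = 0, so t = (21.22 + √(21.22² + 2·11.9·68.9)) / 11.9 = (21.22 + 45.72) / 11.9 = 5.625 s.
Vertical velocity at impact: v_y = v_y0 − g t = 21.22 − 11.9 × 5.625 = −45.72 m/s.
Speed: |v| = √(vₓ² + v_y²) = √(83.86² + 45.72²) = 95.51 m/s.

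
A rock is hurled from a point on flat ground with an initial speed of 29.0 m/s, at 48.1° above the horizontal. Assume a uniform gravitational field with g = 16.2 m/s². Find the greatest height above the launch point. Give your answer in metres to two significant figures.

Horizontal component vₓ = 29.00 cos 48.1° = 19.37 m/s; vertical v_y0 = 29.00 sin 48.1° = 21.59 m/s.
Peak height H = v_y0² / (2g) = 465.91 / 32.40 = 14.38 m.

14 m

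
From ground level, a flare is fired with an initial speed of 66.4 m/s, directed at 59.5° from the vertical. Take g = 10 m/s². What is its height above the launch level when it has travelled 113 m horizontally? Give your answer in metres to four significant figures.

47.06 m

Horizontal component vₓ = 66.40 sin 59.5° = 57.21 m/s; vertical v_y0 = 66.40 cos 59.5° = 33.70 m/s.
At x = 113 m, t = x/vₓ = 113/57.21 = 1.975 s.
Height: y = v_y0 t − ½ g t² = 33.70 × 1.975 − 5.000 × 1.975² = 66.56 − 19.51 = 47.06 m.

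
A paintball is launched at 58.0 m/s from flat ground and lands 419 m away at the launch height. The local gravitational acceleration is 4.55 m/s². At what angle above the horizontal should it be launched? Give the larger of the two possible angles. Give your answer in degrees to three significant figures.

From R = (v₀²/g) sin 2θ: sin 2θ = 4.55 × 419 / 3364.0 = 0.5667.
2θ = 34.52° or 180° − 34.52° = 145.5°, so θ = 17.26° or 72.74°.
The larger angle is 72.74°.

72.7°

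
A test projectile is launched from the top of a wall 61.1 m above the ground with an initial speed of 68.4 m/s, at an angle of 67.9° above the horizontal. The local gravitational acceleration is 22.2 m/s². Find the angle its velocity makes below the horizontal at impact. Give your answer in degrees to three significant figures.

vₓ = 68.40 cos 67.9° = 25.73 m/s; v_y0 = 68.40 sin 67.9° = 63.37 m/s.
With up positive and y = 0 at the ground: y(t) = 61.1 + (63.37) t − 11.10 t². Setting y = 0 and taking the positive root: t = [63.37 + √(63.37² + 2·22.2·61.1)] / 22.2 = (63.37 + 82.03) / 22.2 = 6.550 s.
At impact: v_y = v_y0 − g t = −82.03 m/s; vₓ = 25.73 m/s.
Angle below horizontal: arctan(|v_y|/vₓ) = arctan(82.03/25.73) = 72.58°.

72.6°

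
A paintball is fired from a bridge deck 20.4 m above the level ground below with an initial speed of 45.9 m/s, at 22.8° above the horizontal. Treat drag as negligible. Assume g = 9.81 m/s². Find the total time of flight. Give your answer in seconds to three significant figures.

Resolve: vₓ = 45.90 cos 22.8° = 42.31 m/s and v_y0 = 45.90 sin 22.8° = 17.79 m/s.
Vertical motion (up positive, ground at y = 0): 4.905 t² − (17.79) t − 20.4 = 0, so t = (17.79 + √(17.79² + 2·9.81·20.4)) / 9.81 = (17.79 + 26.77) / 9.81 = 4.542 s.

4.54 s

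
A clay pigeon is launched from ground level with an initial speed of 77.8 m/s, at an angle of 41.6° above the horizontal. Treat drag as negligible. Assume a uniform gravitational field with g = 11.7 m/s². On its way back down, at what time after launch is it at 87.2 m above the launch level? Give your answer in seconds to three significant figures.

vₓ = 77.80 cos 41.6° = 58.18 m/s; v_y0 = 77.80 sin 41.6° = 51.65 m/s.
Set y = v_y0 t − ½ g t² = 87.2: 5.850 t² − 51.65 t + 87.2 = 0.
t = [51.65 ± √(51.65² − 2·11.7·87.2)] / 11.7 = (51.65 ± 25.05) / 11.7, so t = 2.274 s or t = 6.556 s.
The descending-branch root is 6.556 s.

6.56 s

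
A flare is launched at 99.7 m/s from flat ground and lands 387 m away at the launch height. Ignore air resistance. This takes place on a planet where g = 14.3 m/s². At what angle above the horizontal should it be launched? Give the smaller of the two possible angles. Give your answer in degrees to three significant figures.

16.9°

Level-ground range R = v₀² sin(2θ)/g ⇒ sin(2θ) = gR/v₀² = 14.3 × 387 / 99.7² = 0.5567.
2θ = 33.83° or 180° − 33.83° = 146.2°, so θ = 16.92° or 73.08°.
The smaller angle is 16.92°.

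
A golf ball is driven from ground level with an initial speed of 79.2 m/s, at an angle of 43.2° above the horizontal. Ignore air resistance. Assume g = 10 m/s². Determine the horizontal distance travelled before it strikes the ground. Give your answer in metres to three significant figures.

626 m

Horizontal component vₓ = 79.20 cos 43.2° = 57.73 m/s; vertical v_y0 = 79.20 sin 43.2° = 54.22 m/s.
Time aloft: T = 2 v_y0 / g = 2 × 54.22 / 10.0 = 10.84 s.
Range: R = vₓ T = 57.73 × 10.84 = 626.0 m.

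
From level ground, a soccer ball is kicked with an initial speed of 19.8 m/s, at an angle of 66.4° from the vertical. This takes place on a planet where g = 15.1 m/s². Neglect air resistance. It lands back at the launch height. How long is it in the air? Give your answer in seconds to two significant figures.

1.0 s

Resolve: vₓ = 19.80 sin 66.4° = 18.14 m/s and v_y0 = 19.80 cos 66.4° = 7.927 m/s.
Time of flight on level ground: T = 2 v_y0 / g = 2 × 7.927 / 15.1 = 1.050 s.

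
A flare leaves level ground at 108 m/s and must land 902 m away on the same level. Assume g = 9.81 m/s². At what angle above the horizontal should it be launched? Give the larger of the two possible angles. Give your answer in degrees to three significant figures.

From R = (v₀²/g) sin 2θ: sin 2θ = 9.81 × 902 / 11664 = 0.7586.
2θ = 49.34° or 180° − 49.34° = 130.7°, so θ = 24.67° or 65.33°.
The larger angle is 65.33°.

65.3°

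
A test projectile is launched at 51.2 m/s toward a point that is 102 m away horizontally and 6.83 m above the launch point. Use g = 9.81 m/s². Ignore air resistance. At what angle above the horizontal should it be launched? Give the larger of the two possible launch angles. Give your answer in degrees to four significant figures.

78.62°

Trajectory: y = x tanθ − g x² (1 + tan²θ)/(2v₀²). With x = 102, y = 6.83, v₀ = 51.2, g = 9.81:
19.47 tan²θ − 102 tanθ + (26.30) = 0.
tanθ = [102 ± √(102² − 4 × 19.47 × (26.30))] / (2 × 19.47) = (102 ± 91.41) / 38.93, giving tanθ = 0.2719 or 4.968.
θ = 15.21° or 78.62°; the larger is 78.62°.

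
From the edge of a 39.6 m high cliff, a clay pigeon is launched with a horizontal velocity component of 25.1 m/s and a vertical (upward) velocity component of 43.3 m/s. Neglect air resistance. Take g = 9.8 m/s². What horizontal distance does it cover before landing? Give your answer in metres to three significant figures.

Vertical motion (up positive, ground at y = 0): 4.900 t² − (43.30) t − 39.6 = 0, so t = (43.30 + √(43.30² + 2·9.80·39.6)) / 9.80 = (43.30 + 51.49) / 9.80 = 9.672 s.
Horizontal distance: R = vₓ t = 25.10 × 9.672 = 242.8 m.

243 m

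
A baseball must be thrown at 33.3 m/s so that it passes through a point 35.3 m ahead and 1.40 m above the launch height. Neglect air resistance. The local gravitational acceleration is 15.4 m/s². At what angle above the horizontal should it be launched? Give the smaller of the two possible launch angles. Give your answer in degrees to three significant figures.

17.1°

Trajectory: y = x tanθ − g x² (1 + tan²θ)/(2v₀²). With x = 35.3, y = 1.40, v₀ = 33.3, g = 15.4:
8.653 tan²θ − 35.3 tanθ + (10.05) = 0.
tanθ = [35.3 ± √(35.3² − 4 × 8.653 × (10.05))] / (2 × 8.653) = (35.3 ± 29.97) / 17.31, giving tanθ = 0.3080 or 3.772.
θ = 17.12° or 75.15°; the smaller is 17.12°.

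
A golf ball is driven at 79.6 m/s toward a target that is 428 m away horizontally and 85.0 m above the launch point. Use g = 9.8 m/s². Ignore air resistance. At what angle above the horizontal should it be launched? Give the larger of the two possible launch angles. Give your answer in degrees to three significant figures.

66.8°

Trajectory: y = x tanθ − g x² (1 + tan²θ)/(2v₀²). With x = 428, y = 85.0, v₀ = 79.6, g = 9.80:
141.7 tan²θ − 428 tanθ + (226.7) = 0.
tanθ = [428 ± √(428² − 4 × 141.7 × (226.7))] / (2 × 141.7) = (428 ± 234.0) / 283.3, giving tanθ = 0.6848 or 2.336.
θ = 34.40° or 66.83°; the larger is 66.83°.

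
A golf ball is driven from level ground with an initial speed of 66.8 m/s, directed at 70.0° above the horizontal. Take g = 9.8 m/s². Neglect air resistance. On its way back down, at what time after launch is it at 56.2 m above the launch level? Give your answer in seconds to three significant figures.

11.8 s

Horizontal component vₓ = 66.80 cos 70.0° = 22.85 m/s; vertical v_y0 = 66.80 sin 70.0° = 62.77 m/s.
Set y = v_y0 t − ½ g t² = 56.2: 4.900 t² − 62.77 t + 56.2 = 0.
t = [62.77 ± √(62.77² − 2·9.80·56.2)] / 9.80 = (62.77 ± 53.28) / 9.80, so t = 0.9685 s or t = 11.84 s.
The descending-branch root is 11.84 s.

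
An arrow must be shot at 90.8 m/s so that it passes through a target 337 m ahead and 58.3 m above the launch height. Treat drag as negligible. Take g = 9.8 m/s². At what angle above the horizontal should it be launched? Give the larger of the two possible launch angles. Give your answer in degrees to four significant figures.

77.70°

Trajectory: y = x tanθ − g x² (1 + tan²θ)/(2v₀²). With x = 337, y = 58.3, v₀ = 90.8, g = 9.80:
67.50 tan²θ − 337 tanθ + (125.8) = 0.
tanθ = [337 ± √(337² − 4 × 67.50 × (125.8))] / (2 × 67.50) = (337 ± 282.1) / 135.0, giving tanθ = 0.4064 or 4.586.
θ = 22.11° or 77.70°; the larger is 77.70°.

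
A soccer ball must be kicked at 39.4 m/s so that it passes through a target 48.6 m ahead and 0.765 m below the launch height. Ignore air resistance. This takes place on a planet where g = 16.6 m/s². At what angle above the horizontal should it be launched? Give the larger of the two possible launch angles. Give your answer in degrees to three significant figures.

Trajectory: y = x tanθ − g x² (1 + tan²θ)/(2v₀²). With x = 48.6, y = −0.765, v₀ = 39.4, g = 16.6:
12.63 tan²θ − 48.6 tanθ + (11.86) = 0.
tanθ = [48.6 ± √(48.6² − 4 × 12.63 × (11.86))] / (2 × 12.63) = (48.6 ± 41.98) / 25.26, giving tanθ = 0.2619 or 3.586.
θ = 14.68° or 74.42°; the larger is 74.42°.

74.4°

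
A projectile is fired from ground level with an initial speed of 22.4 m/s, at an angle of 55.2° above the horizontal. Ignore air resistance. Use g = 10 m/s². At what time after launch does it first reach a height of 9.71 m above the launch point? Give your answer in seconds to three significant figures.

Resolve: vₓ = 22.40 cos 55.2° = 12.78 m/s and v_y0 = 22.40 sin 55.2° = 18.39 m/s.
Height y(t) = 18.39 t − 5.000 t² = 9.71 gives 5.000 t² − 18.39 t + 9.71 = 0.
t = [18.39 ± √(18.39² − 2·10.0·9.71)] / 10.0 = (18.39 ± 12.01) / 10.0, so t = 0.6388 s or t = 3.040 s.
The first (ascending) time is 0.6388 s.

0.639 s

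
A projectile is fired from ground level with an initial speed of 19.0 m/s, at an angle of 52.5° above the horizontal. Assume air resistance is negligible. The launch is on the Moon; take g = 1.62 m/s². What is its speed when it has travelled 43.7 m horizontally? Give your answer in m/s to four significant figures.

Resolve: vₓ = 19.00 cos 52.5° = 11.57 m/s and v_y0 = 19.00 sin 52.5° = 15.07 m/s.
x = vₓ t ⇒ t = 43.7/11.57 = 3.778 s.
Vertical velocity there: v_y = v_y0 − g t = 15.07 − 1.62 × 3.778 = 8.953 m/s.
Speed: √(vₓ² + v_y²) = √(11.57² + 8.953²) = 14.63 m/s.

14.63 m/s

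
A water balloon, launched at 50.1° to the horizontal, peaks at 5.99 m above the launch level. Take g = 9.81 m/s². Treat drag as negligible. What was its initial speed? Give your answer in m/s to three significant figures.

14.1 m/s

At the peak v_y = 0, so v_y0 = √(2gH) = √(2 × 9.81 × 5.99) = 10.84 m/s.
v_y0 = v₀ sin θ ⇒ v₀ = 10.84 / sin 50.1° = 14.13 m/s.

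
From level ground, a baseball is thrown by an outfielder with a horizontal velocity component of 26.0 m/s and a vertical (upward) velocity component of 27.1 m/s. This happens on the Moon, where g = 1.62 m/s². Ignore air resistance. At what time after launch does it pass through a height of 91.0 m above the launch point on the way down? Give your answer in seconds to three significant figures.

29.7 s

Require v_y0 t − ½ g t² = 91.0, i.e. 0.8100 t² − 27.10 t + 91.0 = 0.
t = [27.10 ± √(27.10² − 2·1.62·91.0)] / 1.62 = (27.10 ± 20.97) / 1.62, so t = 3.786 s or t = 29.67 s.
The descending-branch root is 29.67 s.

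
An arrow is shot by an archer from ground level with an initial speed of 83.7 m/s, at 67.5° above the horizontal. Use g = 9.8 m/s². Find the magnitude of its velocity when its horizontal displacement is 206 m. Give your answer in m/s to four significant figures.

Horizontal component vₓ = 83.70 cos 67.5° = 32.03 m/s; vertical v_y0 = 83.70 sin 67.5° = 77.33 m/s.
x = vₓ t ⇒ t = 206/32.03 = 6.431 s.
Vertical velocity there: v_y = v_y0 − g t = 77.33 − 9.80 × 6.431 = 14.30 m/s.
Speed: √(vₓ² + v_y²) = √(32.03² + 14.30²) = 35.08 m/s.

35.08 m/s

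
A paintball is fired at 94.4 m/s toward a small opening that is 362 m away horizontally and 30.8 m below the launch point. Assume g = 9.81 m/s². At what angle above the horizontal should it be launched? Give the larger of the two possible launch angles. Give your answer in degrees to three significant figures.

78.5°

Trajectory: y = x tanθ − g x² (1 + tan²θ)/(2v₀²). With x = 362, y = −30.8, v₀ = 94.4, g = 9.81:
72.13 tan²θ − 362 tanθ + (41.33) = 0.
tanθ = [362 ± √(362² − 4 × 72.13 × (41.33))] / (2 × 72.13) = (362 ± 345.1) / 144.3, giving tanθ = 0.1169 or 4.902.
θ = 6.667° or 78.47°; the larger is 78.47°.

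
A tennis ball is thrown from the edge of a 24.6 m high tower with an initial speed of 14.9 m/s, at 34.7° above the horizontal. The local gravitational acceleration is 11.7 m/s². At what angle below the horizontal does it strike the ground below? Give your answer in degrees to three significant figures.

64.3°

Components: vₓ = 14.90 cos 34.7° = 12.25 m/s, v_y0 = 14.90 sin 34.7° = 8.482 m/s.
Vertical motion (up positive, ground at y = 0): 5.850 t² − (8.482) t − 24.6 = 0, so t = (8.482 + √(8.482² + 2·11.7·24.6)) / 11.7 = (8.482 + 25.45) / 11.7 = 2.900 s.
At impact: v_y = v_y0 − g t = −25.45 m/s; vₓ = 12.25 m/s.
Angle below horizontal: arctan(|v_y|/vₓ) = arctan(25.45/12.25) = 64.29°.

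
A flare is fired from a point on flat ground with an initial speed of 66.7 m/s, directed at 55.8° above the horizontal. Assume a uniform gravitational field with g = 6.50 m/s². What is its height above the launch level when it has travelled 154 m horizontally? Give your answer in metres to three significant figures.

Resolve: vₓ = 66.70 cos 55.8° = 37.49 m/s and v_y0 = 66.70 sin 55.8° = 55.17 m/s.
At x = 154 m, t = x/vₓ = 154/37.49 = 4.108 s.
Height: y = v_y0 t − ½ g t² = 55.17 × 4.108 − 3.250 × 4.108² = 226.6 − 54.84 = 171.8 m.

172 m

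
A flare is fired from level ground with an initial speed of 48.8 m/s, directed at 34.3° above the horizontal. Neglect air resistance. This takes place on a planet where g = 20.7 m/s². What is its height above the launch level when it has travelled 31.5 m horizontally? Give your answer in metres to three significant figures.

Components: vₓ = 48.80 cos 34.3° = 40.31 m/s, v_y0 = 48.80 sin 34.3° = 27.50 m/s.
x = vₓ t ⇒ t = 31.5/40.31 = 0.7814 s.
Height: y = v_y0 t − ½ g t² = 27.50 × 0.7814 − 10.35 × 0.7814² = 21.49 − 6.319 = 15.17 m.

15.2 m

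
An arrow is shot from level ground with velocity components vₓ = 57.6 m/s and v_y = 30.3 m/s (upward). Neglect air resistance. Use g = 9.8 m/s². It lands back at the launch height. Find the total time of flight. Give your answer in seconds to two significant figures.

It returns to y = 0 when t = 2 v_y0 / g = 2(30.30)/9.80 = 6.184 s.

6.2 s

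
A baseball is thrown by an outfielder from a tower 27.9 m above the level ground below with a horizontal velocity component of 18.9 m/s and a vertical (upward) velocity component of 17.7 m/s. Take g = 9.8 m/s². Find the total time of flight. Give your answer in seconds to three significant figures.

4.80 s

The projectile lands when y = 27.9 + (17.70) t − ½·9.80·t² = 0. Positive root: t = (17.70 + √(17.70² + 2·9.80·27.9)) / 9.80 = (17.70 + 29.33) / 9.80 = 4.799 s.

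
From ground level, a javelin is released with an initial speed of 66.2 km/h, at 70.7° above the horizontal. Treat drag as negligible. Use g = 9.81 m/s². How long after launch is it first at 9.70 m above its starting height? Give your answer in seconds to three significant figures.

0.696 s

Convert: 66.2 km/h = 66.2/3.6 = 18.39 m/s.
Resolve: vₓ = 18.39 cos 70.7° = 6.078 m/s and v_y0 = 18.39 sin 70.7° = 17.36 m/s.
Set y = v_y0 t − ½ g t² = 9.70: 4.905 t² − 17.36 t + 9.70 = 0.
t = [17.36 ± √(17.36² − 2·9.81·9.70)] / 9.81 = (17.36 ± 10.53) / 9.81, so t = 0.6957 s or t = 2.843 s.
The first (ascending) time is 0.6957 s.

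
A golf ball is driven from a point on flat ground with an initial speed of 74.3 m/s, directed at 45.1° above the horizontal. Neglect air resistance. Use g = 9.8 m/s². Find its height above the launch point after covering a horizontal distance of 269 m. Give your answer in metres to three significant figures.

Components: vₓ = 74.30 cos 45.1° = 52.45 m/s, v_y0 = 74.30 sin 45.1° = 52.63 m/s.
Time to reach x = 269 m: t = x/vₓ = 269/52.45 = 5.129 s.
Height: y = v_y0 t − ½ g t² = 52.63 × 5.129 − 4.900 × 5.129² = 269.9 − 128.9 = 141.0 m.

141 m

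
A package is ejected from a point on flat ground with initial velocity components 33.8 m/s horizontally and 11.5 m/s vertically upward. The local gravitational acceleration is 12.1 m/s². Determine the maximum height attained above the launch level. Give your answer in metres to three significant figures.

5.46 m

Maximum height: H = v_y0² / (2g) = 11.50² / (2 × 12.1) = 5.465 m.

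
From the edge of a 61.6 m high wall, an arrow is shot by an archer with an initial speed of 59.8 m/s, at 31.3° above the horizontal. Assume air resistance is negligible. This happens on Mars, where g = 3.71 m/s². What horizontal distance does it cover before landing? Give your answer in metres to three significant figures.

vₓ = 59.80 cos 31.3° = 51.10 m/s; v_y0 = 59.80 sin 31.3° = 31.07 m/s.
Vertical motion (up positive, ground at y = 0): 1.855 t² − (31.07) t − 61.6 = 0, so t = (31.07 + √(31.07² + 2·3.71·61.6)) / 3.71 = (31.07 + 37.71) / 3.71 = 18.54 s.
Horizontal distance: R = vₓ t = 51.10 × 18.54 = 947.3 m.

947 m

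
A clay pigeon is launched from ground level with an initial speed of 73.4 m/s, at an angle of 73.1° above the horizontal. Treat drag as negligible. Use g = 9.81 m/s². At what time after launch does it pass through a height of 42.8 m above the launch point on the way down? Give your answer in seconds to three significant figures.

13.7 s

Horizontal component vₓ = 73.40 cos 73.1° = 21.34 m/s; vertical v_y0 = 73.40 sin 73.1° = 70.23 m/s.
Height y(t) = 70.23 t − 4.905 t² = 42.8 gives 4.905 t² − 70.23 t + 42.8 = 0.
t = [70.23 ± √(70.23² − 2·9.81·42.8)] / 9.81 = (70.23 ± 63.97) / 9.81, so t = 0.6378 s or t = 13.68 s.
The descending-branch root is 13.68 s.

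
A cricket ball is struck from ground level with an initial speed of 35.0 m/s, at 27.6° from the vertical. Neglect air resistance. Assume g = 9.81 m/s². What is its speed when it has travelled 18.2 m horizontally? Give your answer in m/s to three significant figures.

25.8 m/s

Horizontal component vₓ = 35.00 sin 27.6° = 16.22 m/s; vertical v_y0 = 35.00 cos 27.6° = 31.02 m/s.
Time to reach x = 18.2 m: t = x/vₓ = 18.2/16.22 = 1.122 s.
Vertical velocity there: v_y = v_y0 − g t = 31.02 − 9.81 × 1.122 = 20.01 m/s.
Speed: √(vₓ² + v_y²) = √(16.22² + 20.01²) = 25.75 m/s.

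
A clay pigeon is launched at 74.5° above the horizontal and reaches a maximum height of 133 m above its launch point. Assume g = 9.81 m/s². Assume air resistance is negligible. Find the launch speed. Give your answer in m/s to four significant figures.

At the peak v_y = 0, so v_y0 = √(2gH) = √(2 × 9.81 × 133) = 51.08 m/s.
v_y0 = v₀ sin θ ⇒ v₀ = 51.08 / sin 74.5° = 53.01 m/s.

53.01 m/s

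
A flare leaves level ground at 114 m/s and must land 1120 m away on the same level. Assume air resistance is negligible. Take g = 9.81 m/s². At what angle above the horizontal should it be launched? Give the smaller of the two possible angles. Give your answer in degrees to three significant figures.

28.9°

Level-ground range R = v₀² sin(2θ)/g ⇒ sin(2θ) = gR/v₀² = 9.81 × 1120 / 114² = 0.8454.
2θ = 57.72° or 180° − 57.72° = 122.3°, so θ = 28.86° or 61.14°.
The smaller angle is 28.86°.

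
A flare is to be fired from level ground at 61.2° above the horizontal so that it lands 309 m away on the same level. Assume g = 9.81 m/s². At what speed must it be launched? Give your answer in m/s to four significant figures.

From R = (v₀² / g) sin 2θ: v₀ = √(gR / sin 2θ).
v₀ = √(9.81 × 309 / sin 122.4°) = √(3031 / 0.8443) = √3590.2 = 59.92 m/s.

59.92 m/s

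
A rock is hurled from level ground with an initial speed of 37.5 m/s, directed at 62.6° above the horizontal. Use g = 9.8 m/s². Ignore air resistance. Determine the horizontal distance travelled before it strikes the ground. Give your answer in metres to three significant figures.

117 m

Horizontal component vₓ = 37.50 cos 62.6° = 17.26 m/s; vertical v_y0 = 37.50 sin 62.6° = 33.29 m/s.
Time aloft: T = 2 v_y0 / g = 2 × 33.29 / 9.80 = 6.795 s.
Horizontal distance R = vₓ T = 17.26 × 6.795 = 117.3 m.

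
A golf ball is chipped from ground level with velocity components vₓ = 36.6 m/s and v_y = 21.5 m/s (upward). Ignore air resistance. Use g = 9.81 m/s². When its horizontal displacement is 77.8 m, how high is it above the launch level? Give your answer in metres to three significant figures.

23.5 m

x = vₓ t ⇒ t = 77.8/36.60 = 2.126 s.
Height: y = v_y0 t − ½ g t² = 21.50 × 2.126 − 4.905 × 2.126² = 45.70 − 22.16 = 23.54 m.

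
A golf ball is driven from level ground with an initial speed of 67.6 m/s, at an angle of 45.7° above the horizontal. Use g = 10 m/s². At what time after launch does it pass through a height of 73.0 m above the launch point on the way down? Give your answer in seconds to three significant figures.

7.81 s

Resolve: vₓ = 67.60 cos 45.7° = 47.21 m/s and v_y0 = 67.60 sin 45.7° = 48.38 m/s.
Height y(t) = 48.38 t − 5.000 t² = 73.0 gives 5.000 t² − 48.38 t + 73.0 = 0.
Quadratic formula: t = (48.38 ± √880.70) / 10.0 = (48.38 ± 29.68) / 10.0 → t = 1.870 s or 7.806 s.
The descending-branch root is 7.806 s.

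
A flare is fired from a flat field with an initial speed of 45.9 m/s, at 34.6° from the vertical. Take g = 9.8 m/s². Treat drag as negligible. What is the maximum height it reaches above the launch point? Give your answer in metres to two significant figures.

73 m

Components: vₓ = 45.90 sin 34.6° = 26.06 m/s, v_y0 = 45.90 cos 34.6° = 37.78 m/s.
At the apex v_y = 0, so H = v_y0²/(2g) = 37.78²/19.60 = 72.83 m.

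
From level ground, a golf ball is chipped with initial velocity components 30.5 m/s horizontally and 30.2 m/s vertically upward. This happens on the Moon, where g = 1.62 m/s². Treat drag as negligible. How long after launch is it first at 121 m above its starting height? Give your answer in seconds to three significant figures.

Set y = v_y0 t − ½ g t² = 121: 0.8100 t² − 30.20 t + 121 = 0.
Quadratic formula: t = (30.20 ± √520.00) / 1.62 = (30.20 ± 22.80) / 1.62 → t = 4.566 s or 32.72 s.
The first (ascending) time is 4.566 s.

4.57 s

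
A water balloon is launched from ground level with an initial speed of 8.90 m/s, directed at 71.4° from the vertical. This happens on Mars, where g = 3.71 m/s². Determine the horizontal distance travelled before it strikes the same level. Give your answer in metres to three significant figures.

12.9 m

vₓ = 8.900 sin 71.4° = 8.435 m/s; v_y0 = 8.900 cos 71.4° = 2.839 m/s.
Time aloft: T = 2 v_y0 / g = 2 × 2.839 / 3.71 = 1.530 s.
Horizontal distance R = vₓ T = 8.435 × 1.530 = 12.91 m.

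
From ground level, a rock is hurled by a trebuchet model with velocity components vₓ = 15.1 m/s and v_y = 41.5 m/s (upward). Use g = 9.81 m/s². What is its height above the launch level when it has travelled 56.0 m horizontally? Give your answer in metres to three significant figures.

86.4 m

At x = 56.0 m, t = x/vₓ = 56.0/15.10 = 3.709 s.
Height: y = v_y0 t − ½ g t² = 41.50 × 3.709 − 4.905 × 3.709² = 153.9 − 67.46 = 86.44 m.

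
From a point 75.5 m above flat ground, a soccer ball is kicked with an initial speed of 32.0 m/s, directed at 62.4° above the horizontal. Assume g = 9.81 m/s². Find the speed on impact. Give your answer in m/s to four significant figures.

vₓ = 32.00 cos 62.4° = 14.83 m/s; v_y0 = 32.00 sin 62.4° = 28.36 m/s.
With up positive and y = 0 at the ground: y(t) = 75.5 + (28.36) t − 4.905 t². Setting y = 0 and taking the positive root: t = [28.36 + √(28.36² + 2·9.81·75.5)] / 9.81 = (28.36 + 47.81) / 9.81 = 7.764 s.
Vertical velocity at impact: v_y = v_y0 − g t = 28.36 − 9.81 × 7.764 = −47.81 m/s.
Speed: |v| = √(vₓ² + v_y²) = √(14.83² + 47.81²) = 50.05 m/s.

50.05 m/s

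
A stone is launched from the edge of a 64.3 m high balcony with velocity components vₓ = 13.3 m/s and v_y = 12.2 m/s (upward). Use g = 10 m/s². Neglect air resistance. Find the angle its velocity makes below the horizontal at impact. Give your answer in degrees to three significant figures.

70.7°

With up positive and y = 0 at the ground: y(t) = 64.3 + (12.20) t − 5.000 t². Setting y = 0 and taking the positive root: t = [12.20 + √(12.20² + 2·10.0·64.3)] / 10.0 = (12.20 + 37.88) / 10.0 = 5.008 s.
At impact: v_y = v_y0 − g t = −37.88 m/s; vₓ = 13.30 m/s.
Angle below horizontal: arctan(|v_y|/vₓ) = arctan(37.88/13.30) = 70.65°.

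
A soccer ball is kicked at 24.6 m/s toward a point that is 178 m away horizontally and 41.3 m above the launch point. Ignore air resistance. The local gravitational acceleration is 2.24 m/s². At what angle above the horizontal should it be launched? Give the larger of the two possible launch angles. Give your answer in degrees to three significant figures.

66.4°

Trajectory: y = x tanθ − g x² (1 + tan²θ)/(2v₀²). With x = 178, y = 41.3, v₀ = 24.6, g = 2.24:
58.64 tan²θ − 178 tanθ + (99.94) = 0.
tanθ = [178 ± √(178² − 4 × 58.64 × (99.94))] / (2 × 58.64) = (178 ± 90.79) / 117.3, giving tanθ = 0.7436 or 2.292.
θ = 36.64° or 66.43°; the larger is 66.43°.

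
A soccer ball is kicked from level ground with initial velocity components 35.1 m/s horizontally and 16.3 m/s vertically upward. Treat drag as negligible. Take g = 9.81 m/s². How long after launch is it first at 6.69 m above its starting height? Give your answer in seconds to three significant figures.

Height y(t) = 16.30 t − 4.905 t² = 6.69 gives 4.905 t² − 16.30 t + 6.69 = 0.
t = [16.30 ± √(16.30² − 2·9.81·6.69)] / 9.81 = (16.30 ± 11.59) / 9.81, so t = 0.4797 s or t = 2.843 s.
The first (ascending) time is 0.4797 s.

0.480 s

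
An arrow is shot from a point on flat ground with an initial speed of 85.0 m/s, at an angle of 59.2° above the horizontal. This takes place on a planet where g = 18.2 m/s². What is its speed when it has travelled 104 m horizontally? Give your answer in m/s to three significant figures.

52.6 m/s

Horizontal component vₓ = 85.00 cos 59.2° = 43.52 m/s; vertical v_y0 = 85.00 sin 59.2° = 73.01 m/s.
x = vₓ t ⇒ t = 104/43.52 = 2.390 s.
Vertical velocity there: v_y = v_y0 − g t = 73.01 − 18.2 × 2.390 = 29.52 m/s.
Speed: √(vₓ² + v_y²) = √(43.52² + 29.52²) = 52.59 m/s.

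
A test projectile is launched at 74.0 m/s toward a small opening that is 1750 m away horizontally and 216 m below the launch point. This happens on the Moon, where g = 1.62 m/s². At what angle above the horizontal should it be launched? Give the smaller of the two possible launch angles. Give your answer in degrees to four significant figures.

8.000°

Trajectory: y = x tanθ − g x² (1 + tan²θ)/(2v₀²). With x = 1750, y = −216, v₀ = 74.0, g = 1.62:
453.0 tan²θ − 1750 tanθ + (237.0) = 0.
tanθ = [1750 ± √(1750² − 4 × 453.0 × (237.0))] / (2 × 453.0) = (1750 ± 1623) / 906.0, giving tanθ = 0.1405 or 3.723.
θ = 8.000° or 74.96°; the smaller is 8.000°.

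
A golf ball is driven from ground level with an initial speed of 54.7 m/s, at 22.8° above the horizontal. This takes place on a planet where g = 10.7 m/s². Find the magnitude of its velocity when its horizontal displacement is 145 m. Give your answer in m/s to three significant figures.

51.3 m/s

vₓ = 54.70 cos 22.8° = 50.43 m/s; v_y0 = 54.70 sin 22.8° = 21.20 m/s.
At x = 145 m, t = x/vₓ = 145/50.43 = 2.876 s.
Vertical velocity there: v_y = v_y0 − g t = 21.20 − 10.7 × 2.876 = −9.571 m/s.
Speed: √(vₓ² + v_y²) = √(50.43² + 9.571²) = 51.33 m/s.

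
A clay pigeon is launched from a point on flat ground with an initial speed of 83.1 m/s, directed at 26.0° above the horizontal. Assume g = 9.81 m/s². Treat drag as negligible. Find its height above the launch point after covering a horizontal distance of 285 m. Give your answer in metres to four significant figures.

Components: vₓ = 83.10 cos 26.0° = 74.69 m/s, v_y0 = 83.10 sin 26.0° = 36.43 m/s.
x = vₓ t ⇒ t = 285/74.69 = 3.816 s.
Height: y = v_y0 t − ½ g t² = 36.43 × 3.816 − 4.905 × 3.816² = 139.0 − 71.42 = 67.59 m.

67.59 m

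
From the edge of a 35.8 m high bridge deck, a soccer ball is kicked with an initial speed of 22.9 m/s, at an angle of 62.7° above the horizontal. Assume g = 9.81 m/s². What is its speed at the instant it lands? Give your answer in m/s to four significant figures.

vₓ = 22.90 cos 62.7° = 10.50 m/s; v_y0 = 22.90 sin 62.7° = 20.35 m/s.
With up positive and y = 0 at the ground: y(t) = 35.8 + (20.35) t − 4.905 t². Setting y = 0 and taking the positive root: t = [20.35 + √(20.35² + 2·9.81·35.8)] / 9.81 = (20.35 + 33.41) / 9.81 = 5.480 s.
Vertical velocity at impact: v_y = v_y0 − g t = 20.35 − 9.81 × 5.480 = −33.41 m/s.
Speed: |v| = √(vₓ² + v_y²) = √(10.50² + 33.41²) = 35.03 m/s.

35.03 m/s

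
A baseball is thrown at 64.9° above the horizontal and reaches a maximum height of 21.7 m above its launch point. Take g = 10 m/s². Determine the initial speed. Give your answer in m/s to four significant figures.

At the peak v_y = 0, so v_y0 = √(2gH) = √(2 × 10.0 × 21.7) = 20.83 m/s.
v_y0 = v₀ sin θ ⇒ v₀ = 20.83 / sin 64.9° = 23.01 m/s.

23.01 m/s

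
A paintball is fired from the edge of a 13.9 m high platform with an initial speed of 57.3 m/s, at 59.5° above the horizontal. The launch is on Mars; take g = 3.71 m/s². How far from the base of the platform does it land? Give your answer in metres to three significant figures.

Resolve: vₓ = 57.30 cos 59.5° = 29.08 m/s and v_y0 = 57.30 sin 59.5° = 49.37 m/s.
With up positive and y = 0 at the ground: y(t) = 13.9 + (49.37) t − 1.855 t². Setting y = 0 and taking the positive root: t = [49.37 + √(49.37² + 2·3.71·13.9)] / 3.71 = (49.37 + 50.41) / 3.71 = 26.89 s.
Horizontal distance: R = vₓ t = 29.08 × 26.89 = 782.1 m.

782 m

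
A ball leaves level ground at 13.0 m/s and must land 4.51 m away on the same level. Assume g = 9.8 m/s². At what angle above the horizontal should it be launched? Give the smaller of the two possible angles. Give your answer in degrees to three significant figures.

7.58°

R = v₀² sin 2θ / g gives sin 2θ = gR/v₀² = 9.80·4.51/13.0² = 0.2615.
2θ = 15.16° or 180° − 15.16° = 164.8°, so θ = 7.580° or 82.42°.
The smaller angle is 7.580°.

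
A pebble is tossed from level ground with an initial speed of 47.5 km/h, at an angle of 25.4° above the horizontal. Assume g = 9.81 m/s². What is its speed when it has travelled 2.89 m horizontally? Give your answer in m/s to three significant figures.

Convert: 47.5 km/h = 47.5/3.6 = 13.19 m/s.
Components: vₓ = 13.19 cos 25.4° = 11.92 m/s, v_y0 = 13.19 sin 25.4° = 5.660 m/s.
Time to reach x = 2.89 m: t = x/vₓ = 2.89/11.92 = 0.2425 s.
Vertical velocity there: v_y = v_y0 − g t = 5.660 − 9.81 × 0.2425 = 3.281 m/s.
Speed: √(vₓ² + v_y²) = √(11.92² + 3.281²) = 12.36 m/s.

12.4 m/s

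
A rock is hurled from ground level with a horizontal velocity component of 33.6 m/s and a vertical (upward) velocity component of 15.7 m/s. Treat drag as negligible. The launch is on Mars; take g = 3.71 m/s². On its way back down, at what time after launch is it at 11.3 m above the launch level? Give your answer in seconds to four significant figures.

Set y = v_y0 t − ½ g t² = 11.3: 1.855 t² − 15.70 t + 11.3 = 0.
Quadratic formula: t = (15.70 ± √162.64) / 3.71 = (15.70 ± 12.75) / 3.71 → t = 0.7943 s or 7.669 s.
The descending-branch root is 7.669 s.

7.669 s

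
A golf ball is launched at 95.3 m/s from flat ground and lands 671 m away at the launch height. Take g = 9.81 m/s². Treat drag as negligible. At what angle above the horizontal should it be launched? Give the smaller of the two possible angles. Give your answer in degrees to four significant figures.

23.23°

R = v₀² sin 2θ / g gives sin 2θ = gR/v₀² = 9.81·671/95.3² = 0.7248.
2θ = 46.45° or 180° − 46.45° = 133.5°, so θ = 23.23° or 66.77°.
The smaller angle is 23.23°.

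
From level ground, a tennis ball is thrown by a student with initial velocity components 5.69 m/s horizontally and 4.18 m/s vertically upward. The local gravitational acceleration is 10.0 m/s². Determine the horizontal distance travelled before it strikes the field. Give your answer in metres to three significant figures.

Flight time T = 2 v_y0 / g = 0.8360 s.
Range: R = vₓ T = 5.690 × 0.8360 = 4.757 m.

4.76 m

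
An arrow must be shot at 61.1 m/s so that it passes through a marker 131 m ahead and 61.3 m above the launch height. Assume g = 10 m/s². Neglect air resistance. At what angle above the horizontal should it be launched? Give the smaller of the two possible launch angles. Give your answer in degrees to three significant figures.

Trajectory: y = x tanθ − g x² (1 + tan²θ)/(2v₀²). With x = 131, y = 61.3, v₀ = 61.1, g = 10.0:
22.98 tan²θ − 131 tanθ + (84.28) = 0.
tanθ = [131 ± √(131² − 4 × 22.98 × (84.28))] / (2 × 22.98) = (131 ± 97.02) / 45.97, giving tanθ = 0.7393 or 4.960.
θ = 36.47° or 78.60°; the smaller is 36.47°.

36.5°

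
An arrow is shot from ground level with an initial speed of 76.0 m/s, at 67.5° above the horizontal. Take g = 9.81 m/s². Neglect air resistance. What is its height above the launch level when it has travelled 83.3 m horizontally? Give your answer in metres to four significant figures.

vₓ = 76.00 cos 67.5° = 29.08 m/s; v_y0 = 76.00 sin 67.5° = 70.21 m/s.
x = vₓ t ⇒ t = 83.3/29.08 = 2.864 s.
Height: y = v_y0 t − ½ g t² = 70.21 × 2.864 − 4.905 × 2.864² = 201.1 − 40.24 = 160.9 m.

160.9 m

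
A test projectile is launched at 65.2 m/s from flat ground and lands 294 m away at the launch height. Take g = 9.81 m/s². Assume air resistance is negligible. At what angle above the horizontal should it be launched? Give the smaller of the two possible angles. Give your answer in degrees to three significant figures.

21.4°

R = v₀² sin 2θ / g gives sin 2θ = gR/v₀² = 9.81·294/65.2² = 0.6785.
2θ = 42.72° or 180° − 42.72° = 137.3°, so θ = 21.36° or 68.64°.
The smaller angle is 21.36°.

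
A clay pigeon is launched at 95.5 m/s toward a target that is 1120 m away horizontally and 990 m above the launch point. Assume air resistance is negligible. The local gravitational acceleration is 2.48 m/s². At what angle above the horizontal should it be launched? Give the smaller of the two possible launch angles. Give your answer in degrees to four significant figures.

Trajectory: y = x tanθ − g x² (1 + tan²θ)/(2v₀²). With x = 1120, y = 990, v₀ = 95.5, g = 2.48:
170.5 tan²θ − 1120 tanθ + (1161) = 0.
tanθ = [1120 ± √(1120² − 4 × 170.5 × (1161))] / (2 × 170.5) = (1120 ± 680.2) / 341.1, giving tanθ = 1.289 or 5.278.
θ = 52.20° or 79.27°; the smaller is 52.20°.

52.20°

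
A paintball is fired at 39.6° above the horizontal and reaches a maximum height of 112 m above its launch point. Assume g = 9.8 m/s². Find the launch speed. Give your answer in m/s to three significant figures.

At the peak v_y = 0, so v_y0 = √(2gH) = √(2 × 9.80 × 112) = 46.85 m/s.
v_y0 = v₀ sin θ ⇒ v₀ = 46.85 / sin 39.6° = 73.50 m/s.

73.5 m/s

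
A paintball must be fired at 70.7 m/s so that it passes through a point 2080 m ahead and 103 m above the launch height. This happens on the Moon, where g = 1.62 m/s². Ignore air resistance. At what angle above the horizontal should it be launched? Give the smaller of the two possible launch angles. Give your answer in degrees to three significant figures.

24.6°

Trajectory: y = x tanθ − g x² (1 + tan²θ)/(2v₀²). With x = 2080, y = 103, v₀ = 70.7, g = 1.62:
701.1 tan²θ − 2080 tanθ + (804.1) = 0.
tanθ = [2080 ± √(2080² − 4 × 701.1 × (804.1))] / (2 × 701.1) = (2080 ± 1439) / 1402, giving tanθ = 0.4570 or 2.510.
θ = 24.56° or 68.28°; the smaller is 24.56°.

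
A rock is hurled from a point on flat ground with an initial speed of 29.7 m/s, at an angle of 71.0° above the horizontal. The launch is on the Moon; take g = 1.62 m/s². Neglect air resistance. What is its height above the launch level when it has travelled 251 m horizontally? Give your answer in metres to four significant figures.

183.2 m

vₓ = 29.70 cos 71.0° = 9.669 m/s; v_y0 = 29.70 sin 71.0° = 28.08 m/s.
At x = 251 m, t = x/vₓ = 251/9.669 = 25.96 s.
Height: y = v_y0 t − ½ g t² = 28.08 × 25.96 − 0.8100 × 25.96² = 729.0 − 545.8 = 183.2 m.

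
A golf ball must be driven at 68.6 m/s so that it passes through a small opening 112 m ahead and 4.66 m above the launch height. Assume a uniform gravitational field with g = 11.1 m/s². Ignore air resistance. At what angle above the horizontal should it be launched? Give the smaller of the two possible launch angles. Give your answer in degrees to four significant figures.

Trajectory: y = x tanθ − g x² (1 + tan²θ)/(2v₀²). With x = 112, y = 4.66, v₀ = 68.6, g = 11.1:
14.79 tan²θ − 112 tanθ + (19.45) = 0.
tanθ = [112 ± √(112² − 4 × 14.79 × (19.45))] / (2 × 14.79) = (112 ± 106.7) / 29.59, giving tanθ = 0.1779 or 7.393.
θ = 10.09° or 82.30°; the smaller is 10.09°.

10.09°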